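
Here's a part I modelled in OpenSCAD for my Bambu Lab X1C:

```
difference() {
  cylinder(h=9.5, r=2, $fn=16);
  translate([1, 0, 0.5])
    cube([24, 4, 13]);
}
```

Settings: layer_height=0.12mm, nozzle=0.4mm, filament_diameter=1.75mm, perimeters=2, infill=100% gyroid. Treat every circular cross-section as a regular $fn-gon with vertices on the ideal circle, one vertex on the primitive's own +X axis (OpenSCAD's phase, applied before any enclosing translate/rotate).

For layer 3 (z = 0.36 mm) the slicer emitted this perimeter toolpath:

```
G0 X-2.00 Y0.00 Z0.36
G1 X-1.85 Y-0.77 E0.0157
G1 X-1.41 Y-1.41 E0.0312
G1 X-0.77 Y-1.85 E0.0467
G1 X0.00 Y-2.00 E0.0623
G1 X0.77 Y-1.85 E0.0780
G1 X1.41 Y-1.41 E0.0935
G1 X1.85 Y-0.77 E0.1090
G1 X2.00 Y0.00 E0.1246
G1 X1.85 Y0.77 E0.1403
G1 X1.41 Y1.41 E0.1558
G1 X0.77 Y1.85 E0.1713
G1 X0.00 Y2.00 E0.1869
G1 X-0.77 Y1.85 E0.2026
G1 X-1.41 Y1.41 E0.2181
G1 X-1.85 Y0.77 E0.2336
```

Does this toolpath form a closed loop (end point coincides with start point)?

Start point (G0): (-2.00, 0.00). End point (last G1): the path does not return to the start — open.

no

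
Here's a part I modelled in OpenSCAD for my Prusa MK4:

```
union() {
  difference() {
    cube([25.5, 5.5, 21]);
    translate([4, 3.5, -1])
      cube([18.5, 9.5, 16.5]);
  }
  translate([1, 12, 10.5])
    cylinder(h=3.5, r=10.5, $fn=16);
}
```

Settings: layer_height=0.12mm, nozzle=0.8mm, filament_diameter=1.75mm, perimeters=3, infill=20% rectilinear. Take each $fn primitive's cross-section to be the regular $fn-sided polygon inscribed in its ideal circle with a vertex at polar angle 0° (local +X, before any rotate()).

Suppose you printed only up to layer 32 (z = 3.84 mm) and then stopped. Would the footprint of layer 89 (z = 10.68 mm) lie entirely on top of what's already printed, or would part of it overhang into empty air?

Compare the two slices. At z = 3.84: the 25.5×5.5 cube contributes its full rectangle (area 140.25 mm²); the 18.5×9.5 cube at (4, 3.5) contributes its full rectangle (area 175.75 mm²); Subtracting the remaining from the first: starting from the 25.5×5.5 cube (140.25 mm²), the 18.5×9.5 cube at (4, 3.5) partially overlaps it — only the 37.00 mm² overlap (of its 175.75 mm²) is removed, clipping the outline — area = 103.25 mm²; the cylinder at (1, 12) does not reach this height (z outside [10.5, 14]); Taking the union: only the result so far is present, so the union is just that shape — area = 103.25 mm². At z = 10.68: the 25.5×5.5 cube contributes its full rectangle (area 140.25 mm²); the cube at (4, 3.5) is present — its section is the full 18.5×9.5 rectangle (area 175.75 mm²); Subtracting the remaining from the first: starting from the 25.5×5.5 cube (140.25 mm²), the 18.5×9.5 cube at (4, 3.5) partially overlaps it — only the 37.00 mm² overlap (of its 175.75 mm²) is removed, clipping the outline — area = 103.25 mm²; the r=10.5 cylinder at (1, 12) gives a regular 16-gon of circumradius 10.5 (constant along its height) (area = (16/2)·10.500²·sin(360°/16) = 337.53 mm²); Combining (union): the regions partially overlap — summed areas 440.78 mm² minus the doubly-counted overlap 17.41 mm² gives 423.37 mm² — area = 423.37 mm². Checking containment: at z = 10.68 the cross-section extends beyond the z = 3.84 cross-section by about 320.12 mm².

part overhangs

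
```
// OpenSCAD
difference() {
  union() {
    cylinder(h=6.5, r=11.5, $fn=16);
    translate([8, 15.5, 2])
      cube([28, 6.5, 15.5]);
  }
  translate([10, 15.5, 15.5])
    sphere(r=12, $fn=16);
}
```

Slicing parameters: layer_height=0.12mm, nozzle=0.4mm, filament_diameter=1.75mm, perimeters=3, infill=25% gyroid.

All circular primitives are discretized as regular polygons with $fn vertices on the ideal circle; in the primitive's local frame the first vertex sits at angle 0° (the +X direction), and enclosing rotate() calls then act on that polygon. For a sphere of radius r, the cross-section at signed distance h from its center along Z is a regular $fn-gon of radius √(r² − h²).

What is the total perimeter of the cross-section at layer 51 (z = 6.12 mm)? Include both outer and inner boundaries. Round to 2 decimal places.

At z = 6.12 mm: the r=11.5 cylinder contributes a regular 16-gon of circumradius 11.5 (perimeter = 2·16·11.500·sin(180°/16) = 71.79 mm); the cube at (8, 15.5) is present — its section is the full 28×6.5 rectangle (perimeter 69.00 mm); Taking the union: the 2 present regions are separate (no shared area or edge), so areas and boundary lengths simply add and each stays a separate island — boundary = 140.79 mm; the sphere at (10, 15.5): section is a regular 16-gon, circumradius = √(r²−h²) = √(12²−9.38²) = 7.484 (perimeter = 2·16·7.484·sin(180°/16) = 46.72 mm); Subtracting the remaining from the first: starting from the result so far, the r=12 sphere at (10, 15.5) partially overlaps it — only the 54.33 mm² overlap (of its 171.49 mm²) is removed, clipping the outline — boundary = 127.41 mm. Overall, the cross-section has 2 separate islands. Total boundary length (outer) = 127.41 mm.

127.41 mm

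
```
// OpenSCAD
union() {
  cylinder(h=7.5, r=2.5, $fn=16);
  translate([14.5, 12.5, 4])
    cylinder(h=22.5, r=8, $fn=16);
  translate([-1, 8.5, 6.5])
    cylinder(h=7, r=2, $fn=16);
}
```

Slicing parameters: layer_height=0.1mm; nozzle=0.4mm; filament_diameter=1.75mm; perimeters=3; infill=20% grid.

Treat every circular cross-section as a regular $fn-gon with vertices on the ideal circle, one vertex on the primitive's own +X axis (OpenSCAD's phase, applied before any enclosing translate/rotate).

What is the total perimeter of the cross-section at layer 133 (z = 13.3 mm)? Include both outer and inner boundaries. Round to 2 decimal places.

At z = 13.3 mm: the cylinder is not intersected at this z (z outside [0, 7.5]); the r=8 cylinder at (14.5, 12.5) contributes a regular 16-gon of circumradius 8 (perimeter = 2·16·8.000·sin(180°/16) = 49.94 mm); the cylinder at (-1, 8.5): section is a regular 16-gon, circumradius r=2 (perimeter = 2·16·2.000·sin(180°/16) = 12.49 mm); Taking the union: the 2 present regions are separate (no shared area or edge), so areas and boundary lengths simply add and each stays a separate island — boundary = 62.43 mm. Overall, the cross-section has 2 separate islands. Total boundary length (outer) = 62.43 mm.

62.43 mm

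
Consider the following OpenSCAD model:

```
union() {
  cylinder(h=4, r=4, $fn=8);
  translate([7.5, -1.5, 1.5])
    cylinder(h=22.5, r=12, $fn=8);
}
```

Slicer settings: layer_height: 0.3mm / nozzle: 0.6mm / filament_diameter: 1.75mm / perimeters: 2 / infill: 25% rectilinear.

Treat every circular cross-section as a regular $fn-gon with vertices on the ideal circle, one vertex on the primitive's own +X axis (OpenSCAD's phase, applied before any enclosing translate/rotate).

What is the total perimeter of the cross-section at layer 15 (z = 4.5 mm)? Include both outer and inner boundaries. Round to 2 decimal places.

At z = 4.5 mm: the cylinder is absent (z outside [0, 4]); the cylinder at (7.5, -1.5): section is a regular 8-gon, circumradius r=12 (perimeter = 2·8·12.000·sin(180°/8) = 73.48 mm); Combining (union): only the r=12 cylinder at (7.5, -1.5) is present, so the union is just that shape — boundary = 73.48 mm. Overall, the cross-section is a single solid region. Total boundary length (outer) = 73.48 mm.

73.48 mm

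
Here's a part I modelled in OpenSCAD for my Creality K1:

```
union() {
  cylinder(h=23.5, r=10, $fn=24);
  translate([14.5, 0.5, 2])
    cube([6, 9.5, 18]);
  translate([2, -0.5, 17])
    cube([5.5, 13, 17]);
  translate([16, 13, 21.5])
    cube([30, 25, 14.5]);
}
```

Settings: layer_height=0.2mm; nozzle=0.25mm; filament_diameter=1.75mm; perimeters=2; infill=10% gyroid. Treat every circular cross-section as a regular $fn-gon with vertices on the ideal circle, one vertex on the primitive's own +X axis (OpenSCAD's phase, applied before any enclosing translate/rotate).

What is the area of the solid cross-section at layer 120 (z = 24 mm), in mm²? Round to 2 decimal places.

821.50 mm²

At z = 24 mm: the cylinder is absent (z outside [0, 23.5]); the cube at (14.5, 0.5) is not intersected at this z (z outside [2, 20]); the cube at (2, -0.5) is present — its section is the full 5.5×13 rectangle (area 71.50 mm²); the 30×25 cube at (16, 13) contributes its full rectangle (area 750.00 mm²); Taking the union: the 2 present regions are separate (no shared area or edge), so areas and boundary lengths simply add and each stays a separate island — area = 821.50 mm². Overall, the cross-section has 2 separate islands. Net area = 821.50 mm².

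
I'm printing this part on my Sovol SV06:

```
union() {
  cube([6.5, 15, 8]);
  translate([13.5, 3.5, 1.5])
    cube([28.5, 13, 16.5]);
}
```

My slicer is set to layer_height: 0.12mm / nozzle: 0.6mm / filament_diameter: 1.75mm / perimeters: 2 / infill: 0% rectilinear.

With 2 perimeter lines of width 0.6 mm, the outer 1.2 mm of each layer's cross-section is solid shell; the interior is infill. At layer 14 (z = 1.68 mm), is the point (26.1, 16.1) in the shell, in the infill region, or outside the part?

shell

At z = 1.68 mm: the cube is present — its section is the full 6.5×15 rectangle; the cube at (13.5, 3.5) (footprint 28.5×13) is included at this height; Taking the union: the 2 present regions are separate (no shared area or edge), so areas and boundary lengths simply add and each stays a separate island — 2 connected regions. Overall, the cross-section has 2 separate islands. The nearest boundary edge runs (13.50, 16.50)→(42.00, 16.50); distance from the point to it = 0.40 mm. (Shell/infill is judged within the island containing the point — the largest one.) The point is inside the cross-section, 0.40 mm from the nearest boundary — within the 1.2 mm shell band (2 × 0.6).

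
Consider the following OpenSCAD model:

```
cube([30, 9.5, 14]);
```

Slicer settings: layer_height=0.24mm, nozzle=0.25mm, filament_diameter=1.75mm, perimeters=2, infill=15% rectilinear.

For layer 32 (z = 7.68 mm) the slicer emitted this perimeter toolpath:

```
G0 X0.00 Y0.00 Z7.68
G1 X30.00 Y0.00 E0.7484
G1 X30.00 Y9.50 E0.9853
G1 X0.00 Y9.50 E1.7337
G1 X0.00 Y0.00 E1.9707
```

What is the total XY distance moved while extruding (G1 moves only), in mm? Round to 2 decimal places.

79.00 mm

Sum the Euclidean lengths of each G1 segment: total = 79.00 mm.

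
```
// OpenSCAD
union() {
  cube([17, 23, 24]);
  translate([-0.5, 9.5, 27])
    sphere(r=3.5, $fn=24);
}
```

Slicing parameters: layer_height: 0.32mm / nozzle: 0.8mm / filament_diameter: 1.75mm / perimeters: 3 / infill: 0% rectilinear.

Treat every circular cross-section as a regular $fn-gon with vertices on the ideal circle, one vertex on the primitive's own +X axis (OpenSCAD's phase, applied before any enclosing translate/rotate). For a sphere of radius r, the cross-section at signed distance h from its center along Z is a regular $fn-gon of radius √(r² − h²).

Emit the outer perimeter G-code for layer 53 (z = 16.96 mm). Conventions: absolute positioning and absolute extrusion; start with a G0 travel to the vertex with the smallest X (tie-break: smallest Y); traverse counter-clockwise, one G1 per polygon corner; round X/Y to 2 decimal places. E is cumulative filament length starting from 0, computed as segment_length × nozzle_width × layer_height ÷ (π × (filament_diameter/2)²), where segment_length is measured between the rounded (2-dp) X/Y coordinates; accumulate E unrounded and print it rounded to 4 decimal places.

At z = 16.96 mm: the 17×23 cube contributes its full rectangle; the sphere at (-0.5, 9.5) is absent (|z−center|=10.040 > r=3.5); Combining (union): only the 17×23 cube is present, so the union is just that shape — 1 connected region. The outline is a single polygon with 4 vertices. Extrusion per mm of travel: 0.8 × 0.32 / (π × 0.875²) = 0.106432. Accumulating E over each segment gives final E = 8.5146.

G0 X0.00 Y0.00 Z16.96
G1 X17.00 Y0.00 E1.8094
G1 X17.00 Y23.00 E4.2573
G1 X0.00 Y23.00 E6.0666
G1 X0.00 Y0.00 E8.5146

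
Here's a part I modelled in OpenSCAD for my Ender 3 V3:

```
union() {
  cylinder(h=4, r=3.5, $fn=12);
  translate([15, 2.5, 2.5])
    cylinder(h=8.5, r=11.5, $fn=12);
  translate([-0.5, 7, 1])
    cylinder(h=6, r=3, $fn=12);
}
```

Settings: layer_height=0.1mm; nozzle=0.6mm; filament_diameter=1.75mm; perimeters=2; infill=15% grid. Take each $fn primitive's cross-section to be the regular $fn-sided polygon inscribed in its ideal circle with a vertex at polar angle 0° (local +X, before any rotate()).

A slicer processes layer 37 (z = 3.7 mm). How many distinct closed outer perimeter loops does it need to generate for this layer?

At z = 3.7 mm: the r=3.5 cylinder gives a regular 12-gon of circumradius 3.5 (constant along its height); the r=11.5 cylinder at (15, 2.5) contributes a regular 12-gon of circumradius 11.5; the cylinder at (-0.5, 7): section is a regular 12-gon, circumradius r=3; Combining (union): the 3 present regions are separate (no shared area or edge), so areas and boundary lengths simply add and each stays a separate island — 3 connected regions. The result has 3 disconnected regions.

3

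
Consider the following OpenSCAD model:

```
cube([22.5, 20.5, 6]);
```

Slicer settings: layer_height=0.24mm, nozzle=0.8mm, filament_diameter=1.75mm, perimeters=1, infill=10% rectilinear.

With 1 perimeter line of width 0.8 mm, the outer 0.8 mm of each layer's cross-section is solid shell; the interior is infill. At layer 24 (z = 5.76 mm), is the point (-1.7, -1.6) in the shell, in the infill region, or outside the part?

At z = 5.76 mm: the cube is present — its section is the full 22.5×20.5 rectangle. Overall, the cross-section is a single solid region. The nearest boundary edge runs (0.00, 0.00)→(22.50, 0.00); distance from the point to it = 2.33 mm. The point is not inside any of the regions above, so it lies outside the cross-section (2.33 mm from the nearest boundary).

outside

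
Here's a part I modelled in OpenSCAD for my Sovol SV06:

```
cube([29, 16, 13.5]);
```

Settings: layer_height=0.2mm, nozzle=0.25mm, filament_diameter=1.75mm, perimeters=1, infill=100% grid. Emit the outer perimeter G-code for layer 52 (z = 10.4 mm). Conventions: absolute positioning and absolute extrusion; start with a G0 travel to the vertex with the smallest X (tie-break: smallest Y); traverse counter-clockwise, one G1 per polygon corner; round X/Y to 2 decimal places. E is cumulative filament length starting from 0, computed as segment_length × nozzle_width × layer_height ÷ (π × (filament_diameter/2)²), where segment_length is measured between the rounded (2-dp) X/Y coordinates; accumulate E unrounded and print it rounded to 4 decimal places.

G0 X0.00 Y0.00 Z10.40
G1 X29.00 Y0.00 E0.6028
G1 X29.00 Y16.00 E0.9354
G1 X0.00 Y16.00 E1.5383
G1 X0.00 Y0.00 E1.8709

At z = 10.4 mm: the cube is present — its section is the full 29×16 rectangle. The outline is a single polygon with 4 vertices. Extrusion per mm of travel: 0.25 × 0.2 / (π × 0.875²) = 0.020788. Accumulating E over each segment gives final E = 1.8709.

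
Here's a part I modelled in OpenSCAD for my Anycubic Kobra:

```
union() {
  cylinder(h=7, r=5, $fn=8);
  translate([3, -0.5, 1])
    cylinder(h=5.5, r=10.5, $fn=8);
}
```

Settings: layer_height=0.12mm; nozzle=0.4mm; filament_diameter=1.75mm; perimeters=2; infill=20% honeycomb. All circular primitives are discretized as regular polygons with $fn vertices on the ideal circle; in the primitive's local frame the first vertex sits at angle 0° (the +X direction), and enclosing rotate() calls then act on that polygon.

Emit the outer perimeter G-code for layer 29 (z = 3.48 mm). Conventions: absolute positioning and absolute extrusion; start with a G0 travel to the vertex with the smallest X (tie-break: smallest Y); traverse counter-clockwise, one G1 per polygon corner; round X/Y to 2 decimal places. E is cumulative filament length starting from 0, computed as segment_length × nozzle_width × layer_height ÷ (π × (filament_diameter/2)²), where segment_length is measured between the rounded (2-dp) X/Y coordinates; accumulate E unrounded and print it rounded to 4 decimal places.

G0 X-7.50 Y-0.50 Z3.48
G1 X-4.42 Y-7.92 E0.1603
G1 X3.00 Y-11.00 E0.3206
G1 X10.42 Y-7.92 E0.4810
G1 X13.50 Y-0.50 E0.6413
G1 X10.42 Y6.92 E0.8016
G1 X3.00 Y10.00 E0.9619
G1 X-4.42 Y6.92 E1.1223
G1 X-7.50 Y-0.50 E1.2826

At z = 3.48 mm: the r=5 cylinder gives a regular 8-gon of circumradius 5 (constant along its height); the cylinder at (3, -0.5): section is a regular 8-gon, circumradius r=10.5; Merging all regions: the r=5 cylinder lies entirely inside the r=10.5 cylinder at (3, -0.5), so the union is just the r=10.5 cylinder at (3, -0.5) — 1 connected region. The outline is a single polygon with 8 vertices. Extrusion per mm of travel: 0.4 × 0.12 / (π × 0.875²) = 0.019956. Accumulating E over each segment gives final E = 1.2826.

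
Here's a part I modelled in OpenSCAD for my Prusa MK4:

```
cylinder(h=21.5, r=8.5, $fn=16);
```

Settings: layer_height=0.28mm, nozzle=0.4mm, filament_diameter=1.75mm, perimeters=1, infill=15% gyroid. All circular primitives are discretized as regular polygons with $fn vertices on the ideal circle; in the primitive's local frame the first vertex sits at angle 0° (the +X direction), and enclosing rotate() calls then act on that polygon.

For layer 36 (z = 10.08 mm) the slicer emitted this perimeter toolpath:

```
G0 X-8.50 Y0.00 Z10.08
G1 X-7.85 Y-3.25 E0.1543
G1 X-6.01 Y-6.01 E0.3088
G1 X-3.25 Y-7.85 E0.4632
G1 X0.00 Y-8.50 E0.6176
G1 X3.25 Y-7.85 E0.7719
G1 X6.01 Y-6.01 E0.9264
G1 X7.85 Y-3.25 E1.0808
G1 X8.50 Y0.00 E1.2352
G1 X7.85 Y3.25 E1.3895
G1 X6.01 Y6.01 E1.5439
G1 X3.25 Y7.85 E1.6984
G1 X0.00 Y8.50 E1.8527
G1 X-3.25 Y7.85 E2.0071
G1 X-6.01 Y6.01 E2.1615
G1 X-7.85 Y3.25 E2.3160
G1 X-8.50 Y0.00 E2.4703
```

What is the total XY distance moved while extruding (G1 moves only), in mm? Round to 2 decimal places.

53.05 mm

Sum the Euclidean lengths of each G1 segment: total = 53.05 mm.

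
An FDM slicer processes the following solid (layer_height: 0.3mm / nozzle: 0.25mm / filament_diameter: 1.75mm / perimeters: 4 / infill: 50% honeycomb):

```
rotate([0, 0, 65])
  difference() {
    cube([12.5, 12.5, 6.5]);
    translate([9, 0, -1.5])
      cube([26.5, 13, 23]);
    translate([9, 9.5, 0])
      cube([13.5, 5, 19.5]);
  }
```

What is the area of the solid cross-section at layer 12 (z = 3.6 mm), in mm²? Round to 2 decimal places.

At z = 3.6 mm: the cube (footprint 12.5×12.5) is included at this height (area 156.25 mm²); the 26.5×13 cube at (9, 0) contributes its full rectangle (area 344.50 mm²); the 13.5×5 cube at (9, 9.5) contributes its full rectangle (area 67.50 mm²); Subtracting the remaining from the first: starting from the 12.5×12.5 cube (156.25 mm²), the 26.5×13 cube at (9, 0) partially overlaps it — only the 43.75 mm² overlap (of its 344.50 mm²) is removed, clipping the outline; the 13.5×5 cube at (9, 9.5) misses the remaining region (no effect) — area = 112.50 mm²; (rotated 65° about Z; rotation is an isometry so areas/perimeters/island counts are preserved). Overall, the cross-section is a single solid region. Net area = 112.50 mm².

112.50 mm²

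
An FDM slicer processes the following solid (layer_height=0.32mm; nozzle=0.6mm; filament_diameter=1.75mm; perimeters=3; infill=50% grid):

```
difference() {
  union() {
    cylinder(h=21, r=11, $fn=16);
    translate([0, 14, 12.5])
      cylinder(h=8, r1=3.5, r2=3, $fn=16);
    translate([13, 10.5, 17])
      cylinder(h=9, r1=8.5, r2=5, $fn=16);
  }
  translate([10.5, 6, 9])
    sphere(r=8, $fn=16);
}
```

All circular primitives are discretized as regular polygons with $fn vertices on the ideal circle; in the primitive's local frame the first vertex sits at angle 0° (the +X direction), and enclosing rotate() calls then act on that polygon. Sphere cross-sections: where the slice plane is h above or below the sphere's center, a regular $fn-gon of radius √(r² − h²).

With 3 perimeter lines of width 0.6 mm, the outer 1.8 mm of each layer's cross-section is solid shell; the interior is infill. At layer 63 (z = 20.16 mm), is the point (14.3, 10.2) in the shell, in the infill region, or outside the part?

infill

At z = 20.16 mm: the r=11 cylinder gives a regular 16-gon of circumradius 11 (constant along its height); the cone at (0, 14) contributes a regular 16-gon of circumradius 3.021 (interpolated between r1=3.5 and r2=3 at t=0.958); the cone at (13, 10.5) (r1=8.5→r2=5) has section circumradius 7.271 here — a regular 16-gon; Merging all regions: the regions partially overlap (shared area 5.94 mm²), so overlapping operands fuse into one piece — 1 connected region; the sphere at (10.5, 6) is not intersected at this z (|z−center|=11.160 > r=8); Taking the first minus the rest: none of the subtracted shapes is present at this height, so that combined region is unchanged — 1 connected region. Overall, the cross-section is a single solid region. The nearest boundary edge runs (20.27, 10.50)→(19.72, 7.72); distance from the point to it = 5.80 mm. The point is inside the cross-section and 5.80 mm from the nearest boundary — more than the 1.8 mm shell width (3 × 0.6), so it's in the infill interior.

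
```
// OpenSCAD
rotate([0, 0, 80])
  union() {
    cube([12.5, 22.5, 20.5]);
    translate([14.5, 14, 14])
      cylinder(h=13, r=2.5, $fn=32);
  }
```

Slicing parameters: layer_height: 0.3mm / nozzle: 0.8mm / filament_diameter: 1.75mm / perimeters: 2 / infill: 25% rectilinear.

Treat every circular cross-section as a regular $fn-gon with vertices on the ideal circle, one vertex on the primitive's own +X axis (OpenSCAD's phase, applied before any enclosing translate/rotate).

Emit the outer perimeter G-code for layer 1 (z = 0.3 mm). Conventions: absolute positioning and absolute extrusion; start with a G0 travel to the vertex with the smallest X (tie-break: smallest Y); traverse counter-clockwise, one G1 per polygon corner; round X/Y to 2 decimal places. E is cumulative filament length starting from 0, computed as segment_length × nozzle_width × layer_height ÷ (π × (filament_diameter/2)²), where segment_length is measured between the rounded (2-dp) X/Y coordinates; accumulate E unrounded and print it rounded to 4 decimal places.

At z = 0.3 mm: the 12.5×22.5 cube contributes its full rectangle; the cylinder at (14.5, 14) is absent (z outside [14, 27]); Combining (union): only the 12.5×22.5 cube is present, so the union is just that shape — 1 connected region; (rotated 80° about Z; rotation is an isometry so areas/perimeters/island counts are preserved). The outline is a single polygon with 4 vertices. Extrusion per mm of travel: 0.8 × 0.3 / (π × 0.875²) = 0.099780. Accumulating E over each segment gives final E = 6.9850.

G0 X-22.16 Y3.91 Z0.30
G1 X0.00 Y0.00 E2.2453
G1 X2.17 Y12.31 E3.4925
G1 X-19.99 Y16.22 E5.7378
G1 X-22.16 Y3.91 E6.9850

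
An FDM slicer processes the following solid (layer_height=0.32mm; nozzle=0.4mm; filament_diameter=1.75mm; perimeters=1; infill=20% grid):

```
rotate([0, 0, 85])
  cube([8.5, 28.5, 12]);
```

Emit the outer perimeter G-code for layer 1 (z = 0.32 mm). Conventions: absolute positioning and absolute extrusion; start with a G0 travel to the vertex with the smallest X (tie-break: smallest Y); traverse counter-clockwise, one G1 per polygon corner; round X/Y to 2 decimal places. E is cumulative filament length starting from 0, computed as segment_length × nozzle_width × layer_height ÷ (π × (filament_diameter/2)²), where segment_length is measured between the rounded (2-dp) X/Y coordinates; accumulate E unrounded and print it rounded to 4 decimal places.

G0 X-28.39 Y2.48 Z0.32
G1 X0.00 Y0.00 E1.5166
G1 X0.74 Y8.47 E1.9690
G1 X-27.65 Y10.95 E3.4856
G1 X-28.39 Y2.48 E3.9380

At z = 0.32 mm: the cube is present — its section is the full 8.5×28.5 rectangle; (whole slice rotated 85° about Z — lengths, areas and connectivity unchanged). The outline is a single polygon with 4 vertices. Extrusion per mm of travel: 0.4 × 0.32 / (π × 0.875²) = 0.053216. Accumulating E over each segment gives final E = 3.9380.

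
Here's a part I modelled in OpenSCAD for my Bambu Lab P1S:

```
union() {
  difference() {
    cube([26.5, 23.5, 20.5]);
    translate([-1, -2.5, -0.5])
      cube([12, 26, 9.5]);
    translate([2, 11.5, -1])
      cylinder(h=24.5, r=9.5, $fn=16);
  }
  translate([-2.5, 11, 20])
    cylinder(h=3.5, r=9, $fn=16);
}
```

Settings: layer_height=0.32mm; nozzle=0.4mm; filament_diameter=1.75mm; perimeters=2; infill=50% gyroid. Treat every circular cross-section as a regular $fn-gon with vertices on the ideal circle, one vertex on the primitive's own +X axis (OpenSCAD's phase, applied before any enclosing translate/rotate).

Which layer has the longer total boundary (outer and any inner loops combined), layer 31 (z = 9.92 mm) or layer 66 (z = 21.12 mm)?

layer 31 (z = 9.92 mm)

Layer 31 (z = 9.92): the cube is present — its section is the full 26.5×23.5 rectangle (perimeter 100.00 mm); the cube at (-1, -2.5) is absent (z outside [-0.5, 9]); the cylinder at (2, 11.5): section is a regular 16-gon, circumradius r=9.5 (perimeter = 2·16·9.500·sin(180°/16) = 59.31 mm); Taking the first minus the rest: starting from the 26.5×23.5 cube, the r=9.5 cylinder at (2, 11.5) partially overlaps it — only the 175.35 mm² overlap (of its 276.30 mm²) is removed, clipping the outline — boundary = 115.53 mm; the cylinder at (-2.5, 11) does not reach this height (z outside [20, 23.5]); Combining (union): only that combined region is present, so the union is just that shape — boundary = 115.53 mm. So its perimeter = 115.53 mm. Layer 66 (z = 21.12): the cube is not intersected at this z (z outside [0, 20.5]); the cube at (-1, -2.5) does not reach this height (z outside [-0.5, 9]); the r=9.5 cylinder at (2, 11.5) gives a regular 16-gon of circumradius 9.5 (constant along its height) (perimeter = 2·16·9.500·sin(180°/16) = 59.31 mm); Subtracting the remaining from the first: the first operand is absent here, so nothing remains; the r=9 cylinder at (-2.5, 11) gives a regular 16-gon of circumradius 9 (constant along its height) (perimeter = 2·16·9.000·sin(180°/16) = 56.19 mm); Merging all regions: only the r=9 cylinder at (-2.5, 11) is present, so the union is just that shape — boundary = 56.19 mm. So its perimeter = 56.19 mm. Layer 31 is larger (115.53 vs 56.19 mm).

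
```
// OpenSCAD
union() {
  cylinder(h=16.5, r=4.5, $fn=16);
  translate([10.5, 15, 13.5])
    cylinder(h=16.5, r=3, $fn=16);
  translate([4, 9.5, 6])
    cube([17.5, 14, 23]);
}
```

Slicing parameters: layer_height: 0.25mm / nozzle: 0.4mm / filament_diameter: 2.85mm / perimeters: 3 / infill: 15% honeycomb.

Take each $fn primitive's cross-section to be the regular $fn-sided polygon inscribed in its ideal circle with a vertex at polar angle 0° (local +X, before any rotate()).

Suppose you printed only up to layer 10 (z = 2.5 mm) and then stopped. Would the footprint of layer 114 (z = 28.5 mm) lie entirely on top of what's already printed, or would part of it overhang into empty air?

Compare the two slices. At z = 2.5: the cylinder: section is a regular 16-gon, circumradius r=4.5 (area = (16/2)·4.500²·sin(360°/16) = 61.99 mm²); the cylinder at (10.5, 15) is absent (z outside [13.5, 30]); the cube at (4, 9.5) is absent (z outside [6, 29]); Taking the union: only the r=4.5 cylinder is present, so the union is just that shape — area = 61.99 mm². At z = 28.5: the cylinder is not intersected at this z (z outside [0, 16.5]); the r=3 cylinder at (10.5, 15) contributes a regular 16-gon of circumradius 3 (area = (16/2)·3.000²·sin(360°/16) = 27.55 mm²); the 17.5×14 cube at (4, 9.5) contributes its full rectangle (area 245.00 mm²); Combining (union): the r=3 cylinder at (10.5, 15) lies entirely inside the 17.5×14 cube at (4, 9.5), so the union is just the 17.5×14 cube at (4, 9.5) — area = 245.00 mm². Checking containment: at z = 28.5 the cross-section extends beyond the z = 2.5 cross-section by about 245.00 mm².

part overhangs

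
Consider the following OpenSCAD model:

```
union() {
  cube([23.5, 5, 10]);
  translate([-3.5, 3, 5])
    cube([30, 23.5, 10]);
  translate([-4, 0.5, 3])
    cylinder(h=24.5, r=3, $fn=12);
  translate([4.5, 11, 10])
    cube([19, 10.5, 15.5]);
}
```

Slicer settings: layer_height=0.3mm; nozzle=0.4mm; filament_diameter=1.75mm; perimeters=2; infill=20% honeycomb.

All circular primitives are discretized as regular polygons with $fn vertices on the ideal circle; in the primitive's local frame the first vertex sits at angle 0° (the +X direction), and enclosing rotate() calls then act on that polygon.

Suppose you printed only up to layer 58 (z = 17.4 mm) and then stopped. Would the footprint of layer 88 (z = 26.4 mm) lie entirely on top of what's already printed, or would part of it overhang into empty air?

Compare the two slices. At z = 17.4: the cube does not reach this height (z outside [0, 10]); the cube at (-3.5, 3) is not intersected at this z (z outside [5, 15]); the r=3 cylinder at (-4, 0.5) contributes a regular 12-gon of circumradius 3 (area = (12/2)·3.000²·sin(360°/12) = 27.00 mm²); the cube at (4.5, 11) (footprint 19×10.5) is included at this height (area 199.50 mm²); Taking the union: the 2 present regions are separate (no shared area or edge), so areas and boundary lengths simply add and each stays a separate island — area = 226.50 mm². At z = 26.4: the cube does not reach this height (z outside [0, 10]); the cube at (-3.5, 3) does not reach this height (z outside [5, 15]); the r=3 cylinder at (-4, 0.5) gives a regular 12-gon of circumradius 3 (constant along its height) (area = (12/2)·3.000²·sin(360°/12) = 27.00 mm²); the cube at (4.5, 11) is absent (z outside [10, 25.5]); Combining (union): only the r=3 cylinder at (-4, 0.5) is present, so the union is just that shape — area = 27.00 mm². Checking containment: the cross-section at z = 26.4 is a subset of the cross-section at z = 17.4.

entirely on top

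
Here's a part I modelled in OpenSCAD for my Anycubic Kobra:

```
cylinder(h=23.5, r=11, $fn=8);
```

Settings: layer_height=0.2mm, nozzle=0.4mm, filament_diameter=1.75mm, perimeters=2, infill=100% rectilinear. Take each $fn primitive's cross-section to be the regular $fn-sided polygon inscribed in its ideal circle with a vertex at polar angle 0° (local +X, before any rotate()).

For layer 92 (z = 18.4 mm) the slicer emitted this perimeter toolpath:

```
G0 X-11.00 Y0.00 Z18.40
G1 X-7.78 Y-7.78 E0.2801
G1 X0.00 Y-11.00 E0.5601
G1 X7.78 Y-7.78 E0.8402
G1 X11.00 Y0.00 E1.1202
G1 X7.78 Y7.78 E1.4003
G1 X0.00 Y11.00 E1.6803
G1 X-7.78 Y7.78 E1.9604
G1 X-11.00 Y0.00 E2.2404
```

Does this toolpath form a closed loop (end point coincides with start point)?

yes

Start point (G0): (-11.00, 0.00). End point (last G1): the path returns to the start — closed.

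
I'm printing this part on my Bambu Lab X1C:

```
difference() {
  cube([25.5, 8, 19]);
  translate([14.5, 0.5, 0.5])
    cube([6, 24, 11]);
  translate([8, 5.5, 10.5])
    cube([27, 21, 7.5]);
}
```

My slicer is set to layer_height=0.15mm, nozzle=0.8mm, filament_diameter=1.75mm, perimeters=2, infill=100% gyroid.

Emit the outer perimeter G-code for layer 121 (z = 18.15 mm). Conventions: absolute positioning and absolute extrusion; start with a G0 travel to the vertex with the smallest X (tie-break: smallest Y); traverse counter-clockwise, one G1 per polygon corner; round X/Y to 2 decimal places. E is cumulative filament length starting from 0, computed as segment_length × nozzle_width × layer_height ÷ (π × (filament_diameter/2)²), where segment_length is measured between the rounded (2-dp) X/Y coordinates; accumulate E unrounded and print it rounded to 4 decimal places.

At z = 18.15 mm: the 25.5×8 cube contributes its full rectangle; the cube at (14.5, 0.5) does not reach this height (z outside [0.5, 11.5]); the cube at (8, 5.5) is absent (z outside [10.5, 18]); Subtracting the remaining from the first: none of the subtracted shapes is present at this height, so the 25.5×8 cube is unchanged — 1 connected region. The outline is a single polygon with 4 vertices. Extrusion per mm of travel: 0.8 × 0.15 / (π × 0.875²) = 0.049890. Accumulating E over each segment gives final E = 3.3426.

G0 X0.00 Y0.00 Z18.15
G1 X25.50 Y0.00 E1.2722
G1 X25.50 Y8.00 E1.6713
G1 X0.00 Y8.00 E2.9435
G1 X0.00 Y0.00 E3.3426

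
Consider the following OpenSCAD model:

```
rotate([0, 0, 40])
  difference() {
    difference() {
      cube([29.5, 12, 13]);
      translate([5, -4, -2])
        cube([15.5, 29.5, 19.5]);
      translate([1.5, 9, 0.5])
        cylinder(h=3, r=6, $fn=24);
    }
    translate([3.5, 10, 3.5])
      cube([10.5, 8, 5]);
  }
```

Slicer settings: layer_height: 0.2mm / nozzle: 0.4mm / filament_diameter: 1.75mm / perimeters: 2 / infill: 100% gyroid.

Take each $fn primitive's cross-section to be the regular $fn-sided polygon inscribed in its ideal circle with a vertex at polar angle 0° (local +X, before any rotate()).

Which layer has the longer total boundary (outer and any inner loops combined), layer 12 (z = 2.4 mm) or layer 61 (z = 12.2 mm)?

Layer 12 (z = 2.4): the 29.5×12 cube contributes its full rectangle (perimeter 83.00 mm); the cube at (5, -4) is present — its section is the full 15.5×29.5 rectangle (perimeter 90.00 mm); the cylinder at (1.5, 9): section is a regular 24-gon, circumradius r=6 (perimeter = 2·24·6.000·sin(180°/24) = 37.59 mm); Subtracting the remaining from the first: starting from the 29.5×12 cube, the 15.5×29.5 cube at (5, -4) partially overlaps it — only the 186.00 mm² overlap (of its 457.25 mm²) is removed, clipping the outline; the r=6 cylinder at (1.5, 9) partially overlaps it — only the 43.47 mm² overlap (of its 111.81 mm²) is removed, clipping the outline — boundary = 59.66 mm; the cube at (3.5, 10) does not reach this height (z outside [3.5, 8.5]); After the difference (first − rest): none of the subtracted shapes is present at this height, so that combined region is unchanged — boundary = 59.66 mm; (rotated 40° about Z; rotation is an isometry so areas/perimeters/island counts are preserved). So its perimeter = 59.66 mm. Layer 61 (z = 12.2): the 29.5×12 cube contributes its full rectangle (perimeter 83.00 mm); the cube at (5, -4) is present — its section is the full 15.5×29.5 rectangle (perimeter 90.00 mm); the cylinder at (1.5, 9) does not reach this height (z outside [0.5, 3.5]); After the difference (first − rest): starting from the 29.5×12 cube, the 15.5×29.5 cube at (5, -4) partially overlaps it — only the 186.00 mm² overlap (of its 457.25 mm²) is removed, clipping the outline — boundary = 76.00 mm; the cube at (3.5, 10) does not reach this height (z outside [3.5, 8.5]); Subtracting the remaining from the first: none of the subtracted shapes is present at this height, so that combined region is unchanged — boundary = 76.00 mm; (rotated 40° about Z; rotation is an isometry so areas/perimeters/island counts are preserved). So its perimeter = 76.00 mm. Layer 61 is larger (76.00 vs 59.66 mm).

layer 61 (z = 12.2 mm)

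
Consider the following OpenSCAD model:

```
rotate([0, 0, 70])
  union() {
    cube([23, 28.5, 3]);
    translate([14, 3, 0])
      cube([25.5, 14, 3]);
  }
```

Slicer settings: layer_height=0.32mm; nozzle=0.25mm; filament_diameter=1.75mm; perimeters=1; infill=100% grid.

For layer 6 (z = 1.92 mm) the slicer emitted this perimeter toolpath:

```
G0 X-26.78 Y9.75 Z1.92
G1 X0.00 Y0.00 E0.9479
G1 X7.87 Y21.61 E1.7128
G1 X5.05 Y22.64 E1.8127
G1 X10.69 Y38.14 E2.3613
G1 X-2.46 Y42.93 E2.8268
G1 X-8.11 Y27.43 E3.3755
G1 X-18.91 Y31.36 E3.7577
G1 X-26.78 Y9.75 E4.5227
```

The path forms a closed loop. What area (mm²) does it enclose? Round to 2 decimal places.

886.44 mm²

Apply the shoelace formula to the sequence of (X, Y) vertices; enclosed area = 886.44 mm².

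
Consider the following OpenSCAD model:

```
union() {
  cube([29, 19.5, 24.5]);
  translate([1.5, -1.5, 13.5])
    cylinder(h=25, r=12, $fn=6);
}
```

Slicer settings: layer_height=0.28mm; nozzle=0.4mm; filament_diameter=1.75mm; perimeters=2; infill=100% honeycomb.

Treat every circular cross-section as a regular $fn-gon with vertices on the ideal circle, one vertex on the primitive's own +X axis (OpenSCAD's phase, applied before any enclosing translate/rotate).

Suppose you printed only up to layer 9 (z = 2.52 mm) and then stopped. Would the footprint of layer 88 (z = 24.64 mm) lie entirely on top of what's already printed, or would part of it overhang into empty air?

part overhangs

Compare the two slices. At z = 2.52: the cube is present — its section is the full 29×19.5 rectangle (area 565.50 mm²); the cylinder at (1.5, -1.5) is absent (z outside [13.5, 38.5]); Taking the union: only the 29×19.5 cube is present, so the union is just that shape — area = 565.50 mm². At z = 24.64: the cube is not intersected at this z (z outside [0, 24.5]); the r=12 cylinder at (1.5, -1.5) contributes a regular 6-gon of circumradius 12 (area = (6/2)·12.000²·sin(360°/6) = 374.12 mm²); Taking the union: only the r=12 cylinder at (1.5, -1.5) is present, so the union is just that shape — area = 374.12 mm². Checking containment: at z = 24.64 the cross-section extends beyond the z = 2.52 cross-section by about 284.60 mm².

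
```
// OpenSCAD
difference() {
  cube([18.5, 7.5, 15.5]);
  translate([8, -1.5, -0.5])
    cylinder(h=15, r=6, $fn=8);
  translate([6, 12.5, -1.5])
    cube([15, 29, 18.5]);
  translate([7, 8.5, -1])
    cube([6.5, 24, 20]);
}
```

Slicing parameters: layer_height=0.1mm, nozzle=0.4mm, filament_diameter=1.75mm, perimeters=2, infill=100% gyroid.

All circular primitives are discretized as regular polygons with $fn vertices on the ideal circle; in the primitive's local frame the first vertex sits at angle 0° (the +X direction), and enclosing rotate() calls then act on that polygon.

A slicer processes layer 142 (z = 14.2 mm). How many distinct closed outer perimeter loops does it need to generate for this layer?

1

At z = 14.2 mm: the cube is present — its section is the full 18.5×7.5 rectangle; the r=6 cylinder at (8, -1.5) contributes a regular 8-gon of circumradius 6; the 15×29 cube at (6, 12.5) contributes its full rectangle; the 6.5×24 cube at (7, 8.5) contributes its full rectangle; After the difference (first − rest): starting from the 18.5×7.5 cube, the r=6 cylinder at (8, -1.5) partially overlaps it — only the 33.84 mm² overlap (of its 101.82 mm²) is removed, clipping the outline; the 15×29 cube at (6, 12.5) misses the remaining region (no effect); the 6.5×24 cube at (7, 8.5) misses the remaining region (no effect) — 1 connected region. The result has 1 disconnected region.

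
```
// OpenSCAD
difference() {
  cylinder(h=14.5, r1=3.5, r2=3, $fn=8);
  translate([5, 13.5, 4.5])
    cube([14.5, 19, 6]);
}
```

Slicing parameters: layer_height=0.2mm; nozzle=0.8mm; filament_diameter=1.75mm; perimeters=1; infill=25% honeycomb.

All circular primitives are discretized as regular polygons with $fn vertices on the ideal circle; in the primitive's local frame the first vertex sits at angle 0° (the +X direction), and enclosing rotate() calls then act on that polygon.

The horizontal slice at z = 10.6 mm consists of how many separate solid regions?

At z = 10.6 mm: the cone: at t=0.731 of its height the radius interpolates to r₁+(r₂−r₁)t = 3.134, giving a regular 8-gon of that circumradius; the cube at (5, 13.5) does not reach this height (z outside [4.5, 10.5]); After the difference (first − rest): none of the subtracted shapes is present at this height, so the cone is unchanged — 1 connected region. The result has 1 disconnected region.

1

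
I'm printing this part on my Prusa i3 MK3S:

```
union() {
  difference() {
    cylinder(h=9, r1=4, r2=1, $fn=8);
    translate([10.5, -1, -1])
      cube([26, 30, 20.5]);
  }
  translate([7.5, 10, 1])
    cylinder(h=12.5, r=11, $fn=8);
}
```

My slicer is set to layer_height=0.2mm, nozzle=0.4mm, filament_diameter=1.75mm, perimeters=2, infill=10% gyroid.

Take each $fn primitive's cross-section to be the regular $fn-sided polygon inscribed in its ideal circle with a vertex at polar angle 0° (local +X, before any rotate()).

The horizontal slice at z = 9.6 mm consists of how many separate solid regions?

At z = 9.6 mm: the cone does not reach this height (z outside [0, 9]); the 26×30 cube at (10.5, -1) contributes its full rectangle; Subtracting the remaining from the first: the first operand is absent here, so nothing remains; the r=11 cylinder at (7.5, 10) contributes a regular 8-gon of circumradius 11; Combining (union): only the r=11 cylinder at (7.5, 10) is present, so the union is just that shape — 1 connected region. The result has 1 disconnected region.

1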